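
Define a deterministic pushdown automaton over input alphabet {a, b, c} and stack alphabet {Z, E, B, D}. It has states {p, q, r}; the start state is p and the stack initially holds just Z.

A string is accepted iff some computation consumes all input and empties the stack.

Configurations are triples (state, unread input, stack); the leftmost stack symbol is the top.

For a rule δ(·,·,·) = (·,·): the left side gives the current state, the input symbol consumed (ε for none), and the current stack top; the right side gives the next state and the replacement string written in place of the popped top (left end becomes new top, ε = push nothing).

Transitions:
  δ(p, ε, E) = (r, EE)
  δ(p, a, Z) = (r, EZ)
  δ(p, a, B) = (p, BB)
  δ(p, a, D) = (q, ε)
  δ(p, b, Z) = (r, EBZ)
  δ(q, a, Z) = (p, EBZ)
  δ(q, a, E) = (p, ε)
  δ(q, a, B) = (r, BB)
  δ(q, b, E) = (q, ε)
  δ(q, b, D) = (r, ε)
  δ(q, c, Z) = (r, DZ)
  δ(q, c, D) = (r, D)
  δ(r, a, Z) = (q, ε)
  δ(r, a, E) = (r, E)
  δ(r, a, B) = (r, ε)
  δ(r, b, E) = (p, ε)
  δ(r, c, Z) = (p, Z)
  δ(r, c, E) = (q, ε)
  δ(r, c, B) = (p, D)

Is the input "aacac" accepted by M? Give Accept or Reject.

Reject

(p, aacac, Z)
  read a, top Z: go to r, push EZ → (r, acac, EZ)
  read a, top E: go to r, push E → (r, cac, EZ)
  read c, top E: go to q, push ε → (q, ac, Z)
  read a, top Z: go to p, push EBZ → (p, c, EBZ)
  ε-move, top E: go to r, push EE → (r, c, EEBZ)
  read c, top E: go to q, push ε → (q, ε, EBZ)
All input consumed; stack is EBZ, not empty, and no further ε-move applies.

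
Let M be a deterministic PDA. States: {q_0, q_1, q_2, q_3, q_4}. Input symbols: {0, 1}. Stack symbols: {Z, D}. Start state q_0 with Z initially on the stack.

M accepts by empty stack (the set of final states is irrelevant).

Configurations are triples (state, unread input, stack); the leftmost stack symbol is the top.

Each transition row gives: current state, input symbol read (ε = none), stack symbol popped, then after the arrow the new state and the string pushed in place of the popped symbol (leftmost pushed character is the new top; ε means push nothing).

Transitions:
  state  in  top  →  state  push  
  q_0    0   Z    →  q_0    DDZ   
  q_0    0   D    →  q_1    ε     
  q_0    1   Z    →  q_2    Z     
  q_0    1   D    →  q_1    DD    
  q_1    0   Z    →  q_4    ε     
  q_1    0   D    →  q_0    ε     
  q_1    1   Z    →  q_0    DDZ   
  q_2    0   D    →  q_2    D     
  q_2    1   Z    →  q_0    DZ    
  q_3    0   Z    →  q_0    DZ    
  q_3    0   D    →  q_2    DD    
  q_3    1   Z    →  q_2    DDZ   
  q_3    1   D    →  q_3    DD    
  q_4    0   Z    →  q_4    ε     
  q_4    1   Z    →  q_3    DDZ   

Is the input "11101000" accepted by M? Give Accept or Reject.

Accept

(q_0, 11101000, Z)
  read 1, top Z: go to q_2, push Z → (q_2, 1101000, Z)
  read 1, top Z: go to q_0, push DZ → (q_0, 101000, DZ)
  read 1, top D: go to q_1, push DD → (q_1, 01000, DDZ)
  read 0, top D: go to q_0, push ε → (q_0, 1000, DZ)
  read 1, top D: go to q_1, push DD → (q_1, 000, DDZ)
  read 0, top D: go to q_0, push ε → (q_0, 00, DZ)
  read 0, top D: go to q_1, push ε → (q_1, 0, Z)
  read 0, top Z: go to q_4, push ε → (q_4, ε, ε)
All input consumed and the stack is empty.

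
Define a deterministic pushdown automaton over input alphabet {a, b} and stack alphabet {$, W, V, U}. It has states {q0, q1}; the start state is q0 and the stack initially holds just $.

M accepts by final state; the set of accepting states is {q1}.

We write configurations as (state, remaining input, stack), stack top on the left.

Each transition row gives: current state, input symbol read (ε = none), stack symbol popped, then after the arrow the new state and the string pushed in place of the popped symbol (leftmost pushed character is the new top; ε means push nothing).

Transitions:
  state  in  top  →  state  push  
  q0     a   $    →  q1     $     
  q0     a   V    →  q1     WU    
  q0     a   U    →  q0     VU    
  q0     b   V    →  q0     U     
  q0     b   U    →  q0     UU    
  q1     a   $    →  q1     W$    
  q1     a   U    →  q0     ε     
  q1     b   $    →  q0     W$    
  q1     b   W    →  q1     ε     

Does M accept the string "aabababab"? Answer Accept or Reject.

(q0, aabababab, $)
  read a, top $: go to q1, push $ → (q1, abababab, $)
  read a, top $: go to q1, push W$ → (q1, bababab, W$)
  read b, top W: go to q1, push ε → (q1, ababab, $)
  read a, top $: go to q1, push W$ → (q1, babab, W$)
  read b, top W: go to q1, push ε → (q1, abab, $)
  read a, top $: go to q1, push W$ → (q1, bab, W$)
  read b, top W: go to q1, push ε → (q1, ab, $)
  read a, top $: go to q1, push W$ → (q1, b, W$)
  read b, top W: go to q1, push ε → (q1, ε, $)
All input consumed; state q1 ∈ F.

Accept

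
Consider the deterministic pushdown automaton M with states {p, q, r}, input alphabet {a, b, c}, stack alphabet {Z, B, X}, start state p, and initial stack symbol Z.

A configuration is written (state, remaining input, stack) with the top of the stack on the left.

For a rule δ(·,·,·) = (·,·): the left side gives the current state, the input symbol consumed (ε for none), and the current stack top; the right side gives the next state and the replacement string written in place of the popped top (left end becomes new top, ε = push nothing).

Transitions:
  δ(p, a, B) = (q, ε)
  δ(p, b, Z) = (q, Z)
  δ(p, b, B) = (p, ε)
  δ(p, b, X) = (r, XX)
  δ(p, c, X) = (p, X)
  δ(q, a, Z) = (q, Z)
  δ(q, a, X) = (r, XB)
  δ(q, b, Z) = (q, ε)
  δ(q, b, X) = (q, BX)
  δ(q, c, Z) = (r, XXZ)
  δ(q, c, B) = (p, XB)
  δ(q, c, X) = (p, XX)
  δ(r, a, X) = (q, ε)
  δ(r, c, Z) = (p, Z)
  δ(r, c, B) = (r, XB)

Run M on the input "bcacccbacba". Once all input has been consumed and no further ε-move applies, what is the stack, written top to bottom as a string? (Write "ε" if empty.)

XXXZ

(p, bcacccbacba, Z)
  read b, top Z: go to q, push Z → (q, cacccbacba, Z)
  read c, top Z: go to r, push XXZ → (r, acccbacba, XXZ)
  read a, top X: go to q, push ε → (q, cccbacba, XZ)
  read c, top X: go to p, push XX → (p, ccbacba, XXZ)
  read c, top X: go to p, push X → (p, cbacba, XXZ)
  read c, top X: go to p, push X → (p, bacba, XXZ)
  read b, top X: go to r, push XX → (r, acba, XXXZ)
  read a, top X: go to q, push ε → (q, cba, XXZ)
  read c, top X: go to p, push XX → (p, ba, XXXZ)
  read b, top X: go to r, push XX → (r, a, XXXXZ)
  read a, top X: go to q, push ε → (q, ε, XXXZ)
All input consumed in state q with stack XXXZ.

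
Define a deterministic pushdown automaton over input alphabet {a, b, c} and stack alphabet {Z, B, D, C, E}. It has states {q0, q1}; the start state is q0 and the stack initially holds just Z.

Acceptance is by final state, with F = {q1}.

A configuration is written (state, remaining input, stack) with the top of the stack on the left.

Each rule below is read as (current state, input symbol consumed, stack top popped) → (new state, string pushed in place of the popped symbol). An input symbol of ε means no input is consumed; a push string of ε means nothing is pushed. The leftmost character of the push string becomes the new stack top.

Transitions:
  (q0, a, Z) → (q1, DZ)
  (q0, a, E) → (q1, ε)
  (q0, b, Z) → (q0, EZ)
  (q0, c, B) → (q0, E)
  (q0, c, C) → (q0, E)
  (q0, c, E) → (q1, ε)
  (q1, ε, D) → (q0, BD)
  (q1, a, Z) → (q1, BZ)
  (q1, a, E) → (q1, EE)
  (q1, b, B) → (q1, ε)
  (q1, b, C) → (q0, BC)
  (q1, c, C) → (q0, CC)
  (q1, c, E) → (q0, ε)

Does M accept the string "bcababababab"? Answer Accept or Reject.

(q0, bcababababab, Z)
  read b, top Z: go to q0, push EZ → (q0, cababababab, EZ)
  read c, top E: go to q1, push ε → (q1, ababababab, Z)
  read a, top Z: go to q1, push BZ → (q1, babababab, BZ)
  read b, top B: go to q1, push ε → (q1, abababab, Z)
  read a, top Z: go to q1, push BZ → (q1, bababab, BZ)
  read b, top B: go to q1, push ε → (q1, ababab, Z)
  read a, top Z: go to q1, push BZ → (q1, babab, BZ)
  read b, top B: go to q1, push ε → (q1, abab, Z)
  read a, top Z: go to q1, push BZ → (q1, bab, BZ)
  read b, top B: go to q1, push ε → (q1, ab, Z)
  read a, top Z: go to q1, push BZ → (q1, b, BZ)
  read b, top B: go to q1, push ε → (q1, ε, Z)
All input consumed; state q1 ∈ F.

Accept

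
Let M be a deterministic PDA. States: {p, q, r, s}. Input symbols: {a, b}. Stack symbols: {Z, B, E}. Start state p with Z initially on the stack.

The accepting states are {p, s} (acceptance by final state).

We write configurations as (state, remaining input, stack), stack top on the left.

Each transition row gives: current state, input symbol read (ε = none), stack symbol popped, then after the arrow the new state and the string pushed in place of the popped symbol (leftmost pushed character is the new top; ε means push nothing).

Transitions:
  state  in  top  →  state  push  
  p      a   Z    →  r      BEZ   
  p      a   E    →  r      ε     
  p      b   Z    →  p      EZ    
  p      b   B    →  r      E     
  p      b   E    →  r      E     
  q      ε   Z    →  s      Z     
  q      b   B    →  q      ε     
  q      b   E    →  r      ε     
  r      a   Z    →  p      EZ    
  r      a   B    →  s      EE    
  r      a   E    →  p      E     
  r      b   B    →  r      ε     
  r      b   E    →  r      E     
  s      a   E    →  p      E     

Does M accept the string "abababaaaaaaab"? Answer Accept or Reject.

(p, abababaaaaaaab, Z)
  read a, top Z: go to r, push BEZ → (r, bababaaaaaaab, BEZ)
  read b, top B: go to r, push ε → (r, ababaaaaaaab, EZ)
  read a, top E: go to p, push E → (p, babaaaaaaab, EZ)
  read b, top E: go to r, push E → (r, abaaaaaaab, EZ)
  read a, top E: go to p, push E → (p, baaaaaaab, EZ)
  read b, top E: go to r, push E → (r, aaaaaaab, EZ)
  read a, top E: go to p, push E → (p, aaaaaab, EZ)
  read a, top E: go to r, push ε → (r, aaaaab, Z)
  read a, top Z: go to p, push EZ → (p, aaaab, EZ)
  read a, top E: go to r, push ε → (r, aaab, Z)
  read a, top Z: go to p, push EZ → (p, aab, EZ)
  read a, top E: go to r, push ε → (r, ab, Z)
  read a, top Z: go to p, push EZ → (p, b, EZ)
  read b, top E: go to r, push E → (r, ε, EZ)
All input consumed; state r ∉ F and no further ε-move applies.

Reject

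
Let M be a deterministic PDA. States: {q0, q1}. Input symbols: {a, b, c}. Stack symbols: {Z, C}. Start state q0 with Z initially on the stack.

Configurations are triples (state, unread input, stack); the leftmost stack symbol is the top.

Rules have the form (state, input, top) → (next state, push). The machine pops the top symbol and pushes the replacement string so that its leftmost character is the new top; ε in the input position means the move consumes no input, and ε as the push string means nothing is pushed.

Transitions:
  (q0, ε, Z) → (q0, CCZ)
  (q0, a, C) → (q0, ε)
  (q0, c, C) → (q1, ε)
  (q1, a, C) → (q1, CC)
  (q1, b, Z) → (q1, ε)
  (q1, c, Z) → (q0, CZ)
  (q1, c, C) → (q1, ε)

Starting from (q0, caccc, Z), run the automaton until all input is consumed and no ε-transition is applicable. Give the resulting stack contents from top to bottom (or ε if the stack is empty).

(q0, caccc, Z) ⊢ (q0, caccc, CCZ) ⊢ (q1, accc, CZ) ⊢ (q1, ccc, CCZ) ⊢ (q1, cc, CZ) ⊢ (q1, c, Z) ⊢ (q0, ε, CZ)
All input consumed in state q0 with stack CZ.

CZ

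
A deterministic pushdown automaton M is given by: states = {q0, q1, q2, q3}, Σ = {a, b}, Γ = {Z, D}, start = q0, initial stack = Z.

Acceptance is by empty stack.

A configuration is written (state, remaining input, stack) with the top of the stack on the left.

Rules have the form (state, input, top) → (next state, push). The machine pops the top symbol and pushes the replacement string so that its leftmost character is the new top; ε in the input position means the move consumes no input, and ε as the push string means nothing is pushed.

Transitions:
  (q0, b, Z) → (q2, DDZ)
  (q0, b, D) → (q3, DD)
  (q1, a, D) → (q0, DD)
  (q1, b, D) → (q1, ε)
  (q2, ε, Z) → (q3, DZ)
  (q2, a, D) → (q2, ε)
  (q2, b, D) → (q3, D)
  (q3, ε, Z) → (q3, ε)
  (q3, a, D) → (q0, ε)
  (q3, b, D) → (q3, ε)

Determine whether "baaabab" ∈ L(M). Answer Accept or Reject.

(q0, baaabab, Z)
  read b, top Z: go to q2, push DDZ → (q2, aaabab, DDZ)
  read a, top D: go to q2, push ε → (q2, aabab, DZ)
  read a, top D: go to q2, push ε → (q2, abab, Z)
  ε-move, top Z: go to q3, push DZ → (q3, abab, DZ)
  read a, top D: go to q0, push ε → (q0, bab, Z)
  read b, top Z: go to q2, push DDZ → (q2, ab, DDZ)
  read a, top D: go to q2, push ε → (q2, b, DZ)
  read b, top D: go to q3, push D → (q3, ε, DZ)
All input consumed; stack is DZ, not empty, and no further ε-move applies.

Reject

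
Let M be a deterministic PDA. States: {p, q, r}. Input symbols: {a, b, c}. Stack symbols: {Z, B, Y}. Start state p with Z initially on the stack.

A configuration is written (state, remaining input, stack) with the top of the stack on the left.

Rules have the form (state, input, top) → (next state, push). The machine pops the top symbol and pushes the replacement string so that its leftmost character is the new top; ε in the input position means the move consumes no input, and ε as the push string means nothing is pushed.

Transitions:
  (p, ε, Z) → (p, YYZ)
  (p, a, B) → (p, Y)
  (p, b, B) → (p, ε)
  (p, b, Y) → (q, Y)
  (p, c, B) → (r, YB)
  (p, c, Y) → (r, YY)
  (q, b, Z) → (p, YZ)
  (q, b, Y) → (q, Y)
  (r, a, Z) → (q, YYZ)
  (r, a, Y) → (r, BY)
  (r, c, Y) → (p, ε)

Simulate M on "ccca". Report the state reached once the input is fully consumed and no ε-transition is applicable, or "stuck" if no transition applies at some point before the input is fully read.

r

(p, ccca, Z)
  ε-move, top Z: go to p, push YYZ → (p, ccca, YYZ)
  read c, top Y: go to r, push YY → (r, cca, YYYZ)
  read c, top Y: go to p, push ε → (p, ca, YYZ)
  read c, top Y: go to r, push YY → (r, a, YYYZ)
  read a, top Y: go to r, push BY → (r, ε, BYYYZ)
All input consumed; M is in state r.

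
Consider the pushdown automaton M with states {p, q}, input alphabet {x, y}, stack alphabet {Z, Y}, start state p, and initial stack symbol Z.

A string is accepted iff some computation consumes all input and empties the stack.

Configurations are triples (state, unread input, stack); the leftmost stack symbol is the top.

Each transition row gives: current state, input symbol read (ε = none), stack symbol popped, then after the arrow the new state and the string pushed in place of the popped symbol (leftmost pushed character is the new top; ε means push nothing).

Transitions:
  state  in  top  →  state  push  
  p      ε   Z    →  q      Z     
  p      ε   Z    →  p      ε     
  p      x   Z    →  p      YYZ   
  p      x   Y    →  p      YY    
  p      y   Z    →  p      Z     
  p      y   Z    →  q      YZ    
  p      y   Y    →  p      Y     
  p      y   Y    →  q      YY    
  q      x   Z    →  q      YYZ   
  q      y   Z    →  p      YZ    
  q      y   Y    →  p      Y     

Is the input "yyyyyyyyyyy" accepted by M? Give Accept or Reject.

One accepting computation: (p, yyyyyyyyyyy, Z) ⊢ (p, yyyyyyyyyy, Z) ⊢ (p, yyyyyyyyy, Z) ⊢ (p, yyyyyyyy, Z) ⊢ (p, yyyyyyy, Z) ⊢ (p, yyyyyy, Z) ⊢ (p, yyyyy, Z) ⊢ (p, yyyy, Z) ⊢ (p, yyy, Z) ⊢ (p, yy, Z) ⊢ (p, y, Z) ⊢ (p, ε, Z) ⊢ (p, ε, ε)
All input consumed and the stack is empty.

Accept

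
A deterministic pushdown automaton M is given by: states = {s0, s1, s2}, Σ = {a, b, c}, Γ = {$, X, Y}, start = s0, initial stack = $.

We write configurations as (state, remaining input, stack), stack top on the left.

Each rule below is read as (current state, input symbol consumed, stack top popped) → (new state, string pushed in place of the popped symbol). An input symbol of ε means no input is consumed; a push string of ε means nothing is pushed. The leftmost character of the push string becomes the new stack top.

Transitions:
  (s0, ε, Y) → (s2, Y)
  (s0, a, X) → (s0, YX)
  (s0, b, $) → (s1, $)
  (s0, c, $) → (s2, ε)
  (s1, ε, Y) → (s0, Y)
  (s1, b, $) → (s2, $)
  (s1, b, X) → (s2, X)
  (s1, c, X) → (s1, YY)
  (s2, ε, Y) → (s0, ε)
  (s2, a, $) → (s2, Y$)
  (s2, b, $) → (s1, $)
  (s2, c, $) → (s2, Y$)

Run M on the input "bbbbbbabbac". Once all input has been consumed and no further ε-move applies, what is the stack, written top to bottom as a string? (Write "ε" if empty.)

(s0, bbbbbbabbac, $)
  read b, top $: go to s1, push $ → (s1, bbbbbabbac, $)
  read b, top $: go to s2, push $ → (s2, bbbbabbac, $)
  read b, top $: go to s1, push $ → (s1, bbbabbac, $)
  read b, top $: go to s2, push $ → (s2, bbabbac, $)
  read b, top $: go to s1, push $ → (s1, babbac, $)
  read b, top $: go to s2, push $ → (s2, abbac, $)
  read a, top $: go to s2, push Y$ → (s2, bbac, Y$)
  ε-move, top Y: go to s0, push ε → (s0, bbac, $)
  read b, top $: go to s1, push $ → (s1, bac, $)
  read b, top $: go to s2, push $ → (s2, ac, $)
  read a, top $: go to s2, push Y$ → (s2, c, Y$)
  ε-move, top Y: go to s0, push ε → (s0, c, $)
  read c, top $: go to s2, push ε → (s2, ε, ε)
All input consumed in state s2 with stack ε.

ε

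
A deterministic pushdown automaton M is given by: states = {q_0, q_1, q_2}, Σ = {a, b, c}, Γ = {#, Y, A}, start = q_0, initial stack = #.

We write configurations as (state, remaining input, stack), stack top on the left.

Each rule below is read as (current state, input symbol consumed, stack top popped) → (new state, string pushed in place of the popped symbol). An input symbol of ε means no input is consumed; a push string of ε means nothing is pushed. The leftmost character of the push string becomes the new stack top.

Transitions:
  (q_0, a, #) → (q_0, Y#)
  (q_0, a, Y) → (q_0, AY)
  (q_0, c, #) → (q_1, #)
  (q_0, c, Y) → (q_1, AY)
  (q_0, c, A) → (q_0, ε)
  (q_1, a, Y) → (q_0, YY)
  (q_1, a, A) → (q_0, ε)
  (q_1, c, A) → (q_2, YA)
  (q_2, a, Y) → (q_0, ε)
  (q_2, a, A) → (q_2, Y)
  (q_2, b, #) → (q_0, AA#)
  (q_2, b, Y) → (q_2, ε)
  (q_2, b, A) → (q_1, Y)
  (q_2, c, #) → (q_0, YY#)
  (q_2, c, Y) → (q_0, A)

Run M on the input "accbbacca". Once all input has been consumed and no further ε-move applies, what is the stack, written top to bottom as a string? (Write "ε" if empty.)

(q_0, accbbacca, #)
  read a, top #: go to q_0, push Y# → (q_0, ccbbacca, Y#)
  read c, top Y: go to q_1, push AY → (q_1, cbbacca, AY#)
  read c, top A: go to q_2, push YA → (q_2, bbacca, YAY#)
  read b, top Y: go to q_2, push ε → (q_2, bacca, AY#)
  read b, top A: go to q_1, push Y → (q_1, acca, YY#)
  read a, top Y: go to q_0, push YY → (q_0, cca, YYY#)
  read c, top Y: go to q_1, push AY → (q_1, ca, AYYY#)
  read c, top A: go to q_2, push YA → (q_2, a, YAYYY#)
  read a, top Y: go to q_0, push ε → (q_0, ε, AYYY#)
All input consumed in state q_0 with stack AYYY#.

AYYY#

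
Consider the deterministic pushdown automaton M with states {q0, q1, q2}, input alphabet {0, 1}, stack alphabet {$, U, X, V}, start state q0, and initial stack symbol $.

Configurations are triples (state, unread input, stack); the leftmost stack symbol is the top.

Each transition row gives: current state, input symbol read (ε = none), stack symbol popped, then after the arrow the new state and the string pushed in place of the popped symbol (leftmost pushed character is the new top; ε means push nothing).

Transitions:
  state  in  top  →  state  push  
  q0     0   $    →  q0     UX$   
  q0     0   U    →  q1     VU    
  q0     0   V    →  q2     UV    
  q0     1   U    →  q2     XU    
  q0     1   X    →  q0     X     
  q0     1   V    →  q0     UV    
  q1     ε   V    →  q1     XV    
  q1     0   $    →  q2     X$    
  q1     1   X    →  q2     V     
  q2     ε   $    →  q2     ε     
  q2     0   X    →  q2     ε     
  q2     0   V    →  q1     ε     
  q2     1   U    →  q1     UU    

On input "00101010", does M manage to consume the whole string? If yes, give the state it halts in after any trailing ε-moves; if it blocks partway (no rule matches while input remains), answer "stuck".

q1

(q0, 00101010, $) ⊢ (q0, 0101010, UX$) ⊢ (q1, 101010, VUX$) ⊢ (q1, 101010, XVUX$) ⊢ (q2, 01010, VVUX$) ⊢ (q1, 1010, VUX$) ⊢ (q1, 1010, XVUX$) ⊢ (q2, 010, VVUX$) ⊢ (q1, 10, VUX$) ⊢ (q1, 10, XVUX$) ⊢ (q2, 0, VVUX$) ⊢ (q1, ε, VUX$) ⊢ (q1, ε, XVUX$)
All input consumed; M is in state q1.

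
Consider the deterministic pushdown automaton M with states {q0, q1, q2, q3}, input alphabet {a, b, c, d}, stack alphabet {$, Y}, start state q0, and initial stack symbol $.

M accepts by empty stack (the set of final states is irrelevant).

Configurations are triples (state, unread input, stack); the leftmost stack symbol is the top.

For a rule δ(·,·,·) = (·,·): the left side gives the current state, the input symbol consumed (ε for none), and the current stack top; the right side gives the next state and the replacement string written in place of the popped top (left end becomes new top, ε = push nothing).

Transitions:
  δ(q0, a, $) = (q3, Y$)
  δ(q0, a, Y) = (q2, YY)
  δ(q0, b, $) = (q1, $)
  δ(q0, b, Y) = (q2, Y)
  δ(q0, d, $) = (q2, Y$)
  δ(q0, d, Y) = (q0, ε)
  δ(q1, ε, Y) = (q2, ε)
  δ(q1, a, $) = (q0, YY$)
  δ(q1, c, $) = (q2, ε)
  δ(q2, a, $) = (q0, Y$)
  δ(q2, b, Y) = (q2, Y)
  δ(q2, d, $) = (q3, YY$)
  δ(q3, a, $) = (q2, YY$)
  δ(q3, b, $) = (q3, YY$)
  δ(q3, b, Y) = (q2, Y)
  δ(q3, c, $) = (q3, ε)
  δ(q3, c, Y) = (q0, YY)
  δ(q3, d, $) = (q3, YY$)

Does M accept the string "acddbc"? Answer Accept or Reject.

Accept

(q0, acddbc, $) ⊢ (q3, cddbc, Y$) ⊢ (q0, ddbc, YY$) ⊢ (q0, dbc, Y$) ⊢ (q0, bc, $) ⊢ (q1, c, $) ⊢ (q2, ε, ε)
All input consumed and the stack is empty.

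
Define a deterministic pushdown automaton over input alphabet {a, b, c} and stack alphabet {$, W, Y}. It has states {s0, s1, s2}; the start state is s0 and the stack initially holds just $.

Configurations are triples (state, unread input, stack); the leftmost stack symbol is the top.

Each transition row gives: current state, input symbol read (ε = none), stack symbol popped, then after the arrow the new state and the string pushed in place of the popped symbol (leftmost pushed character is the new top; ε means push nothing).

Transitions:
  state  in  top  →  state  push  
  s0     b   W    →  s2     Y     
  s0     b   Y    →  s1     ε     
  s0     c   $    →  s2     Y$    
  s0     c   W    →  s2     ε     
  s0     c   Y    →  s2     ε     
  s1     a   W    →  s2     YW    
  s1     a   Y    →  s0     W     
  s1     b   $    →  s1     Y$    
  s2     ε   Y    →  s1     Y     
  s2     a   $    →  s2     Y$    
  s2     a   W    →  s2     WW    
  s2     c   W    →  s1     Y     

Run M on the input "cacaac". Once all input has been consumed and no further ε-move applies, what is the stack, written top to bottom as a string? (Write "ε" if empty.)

(s0, cacaac, $)
  read c, top $: go to s2, push Y$ → (s2, acaac, Y$)
  ε-move, top Y: go to s1, push Y → (s1, acaac, Y$)
  read a, top Y: go to s0, push W → (s0, caac, W$)
  read c, top W: go to s2, push ε → (s2, aac, $)
  read a, top $: go to s2, push Y$ → (s2, ac, Y$)
  ε-move, top Y: go to s1, push Y → (s1, ac, Y$)
  read a, top Y: go to s0, push W → (s0, c, W$)
  read c, top W: go to s2, push ε → (s2, ε, $)
All input consumed in state s2 with stack $.

$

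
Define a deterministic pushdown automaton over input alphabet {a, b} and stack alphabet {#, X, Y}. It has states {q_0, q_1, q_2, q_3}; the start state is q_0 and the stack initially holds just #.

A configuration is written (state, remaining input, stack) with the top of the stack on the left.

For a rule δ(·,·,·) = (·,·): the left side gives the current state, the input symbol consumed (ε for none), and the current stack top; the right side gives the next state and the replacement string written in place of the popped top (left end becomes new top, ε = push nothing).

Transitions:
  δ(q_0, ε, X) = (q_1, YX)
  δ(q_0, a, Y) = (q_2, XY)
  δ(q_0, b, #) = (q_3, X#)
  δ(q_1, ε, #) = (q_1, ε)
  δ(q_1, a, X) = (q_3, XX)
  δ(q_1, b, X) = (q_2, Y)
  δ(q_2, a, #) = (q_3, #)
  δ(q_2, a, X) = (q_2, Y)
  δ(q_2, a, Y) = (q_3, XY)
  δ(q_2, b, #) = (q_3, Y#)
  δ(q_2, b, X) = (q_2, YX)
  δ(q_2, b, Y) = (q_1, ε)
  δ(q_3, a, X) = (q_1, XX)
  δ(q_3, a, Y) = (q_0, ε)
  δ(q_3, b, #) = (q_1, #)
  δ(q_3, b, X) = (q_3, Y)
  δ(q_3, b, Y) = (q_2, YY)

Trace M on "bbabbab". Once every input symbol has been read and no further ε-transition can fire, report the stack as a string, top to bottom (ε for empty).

X#

(q_0, bbabbab, #) ⊢ (q_3, babbab, X#) ⊢ (q_3, abbab, Y#) ⊢ (q_0, bbab, #) ⊢ (q_3, bab, X#) ⊢ (q_3, ab, Y#) ⊢ (q_0, b, #) ⊢ (q_3, ε, X#)
All input consumed in state q_3 with stack X#.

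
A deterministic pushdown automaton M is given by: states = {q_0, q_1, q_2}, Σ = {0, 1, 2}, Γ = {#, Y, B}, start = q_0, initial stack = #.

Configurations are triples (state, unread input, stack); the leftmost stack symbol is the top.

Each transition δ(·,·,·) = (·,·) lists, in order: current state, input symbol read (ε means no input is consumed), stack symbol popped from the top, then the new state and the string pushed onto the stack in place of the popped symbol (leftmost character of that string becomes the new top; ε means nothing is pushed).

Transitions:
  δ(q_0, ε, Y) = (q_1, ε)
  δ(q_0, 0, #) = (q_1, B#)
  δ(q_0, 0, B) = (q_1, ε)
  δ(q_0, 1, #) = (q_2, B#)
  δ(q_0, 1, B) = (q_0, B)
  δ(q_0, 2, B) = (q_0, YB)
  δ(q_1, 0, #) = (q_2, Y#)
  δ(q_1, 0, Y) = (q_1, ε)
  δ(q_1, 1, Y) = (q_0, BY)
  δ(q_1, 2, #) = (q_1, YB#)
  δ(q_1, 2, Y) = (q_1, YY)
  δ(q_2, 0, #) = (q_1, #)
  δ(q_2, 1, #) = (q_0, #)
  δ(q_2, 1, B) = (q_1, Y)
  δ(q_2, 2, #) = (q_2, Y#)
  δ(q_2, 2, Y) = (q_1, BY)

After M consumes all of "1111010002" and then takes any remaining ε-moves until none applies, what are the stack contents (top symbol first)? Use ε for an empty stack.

BY#

(q_0, 1111010002, #)
  read 1, top #: go to q_2, push B# → (q_2, 111010002, B#)
  read 1, top B: go to q_1, push Y → (q_1, 11010002, Y#)
  read 1, top Y: go to q_0, push BY → (q_0, 1010002, BY#)
  read 1, top B: go to q_0, push B → (q_0, 010002, BY#)
  read 0, top B: go to q_1, push ε → (q_1, 10002, Y#)
  read 1, top Y: go to q_0, push BY → (q_0, 0002, BY#)
  read 0, top B: go to q_1, push ε → (q_1, 002, Y#)
  read 0, top Y: go to q_1, push ε → (q_1, 02, #)
  read 0, top #: go to q_2, push Y# → (q_2, 2, Y#)
  read 2, top Y: go to q_1, push BY → (q_1, ε, BY#)
All input consumed in state q_1 with stack BY#.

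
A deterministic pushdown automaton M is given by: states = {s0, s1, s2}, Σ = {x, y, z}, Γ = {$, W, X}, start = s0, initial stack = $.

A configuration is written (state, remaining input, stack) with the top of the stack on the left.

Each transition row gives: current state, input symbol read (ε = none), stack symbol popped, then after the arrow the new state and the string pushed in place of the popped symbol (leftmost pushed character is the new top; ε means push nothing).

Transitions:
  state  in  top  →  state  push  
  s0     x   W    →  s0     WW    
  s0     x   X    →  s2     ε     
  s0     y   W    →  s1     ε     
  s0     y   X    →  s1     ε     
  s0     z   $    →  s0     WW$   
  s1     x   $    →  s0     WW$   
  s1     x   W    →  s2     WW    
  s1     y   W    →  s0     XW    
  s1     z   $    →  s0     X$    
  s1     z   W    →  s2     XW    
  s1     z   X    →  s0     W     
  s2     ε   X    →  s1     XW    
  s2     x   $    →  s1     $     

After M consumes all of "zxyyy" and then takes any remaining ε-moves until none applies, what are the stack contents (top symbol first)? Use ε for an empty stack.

(s0, zxyyy, $) ⊢ (s0, xyyy, WW$) ⊢ (s0, yyy, WWW$) ⊢ (s1, yy, WW$) ⊢ (s0, y, XWW$) ⊢ (s1, ε, WW$)
All input consumed in state s1 with stack WW$.

WW$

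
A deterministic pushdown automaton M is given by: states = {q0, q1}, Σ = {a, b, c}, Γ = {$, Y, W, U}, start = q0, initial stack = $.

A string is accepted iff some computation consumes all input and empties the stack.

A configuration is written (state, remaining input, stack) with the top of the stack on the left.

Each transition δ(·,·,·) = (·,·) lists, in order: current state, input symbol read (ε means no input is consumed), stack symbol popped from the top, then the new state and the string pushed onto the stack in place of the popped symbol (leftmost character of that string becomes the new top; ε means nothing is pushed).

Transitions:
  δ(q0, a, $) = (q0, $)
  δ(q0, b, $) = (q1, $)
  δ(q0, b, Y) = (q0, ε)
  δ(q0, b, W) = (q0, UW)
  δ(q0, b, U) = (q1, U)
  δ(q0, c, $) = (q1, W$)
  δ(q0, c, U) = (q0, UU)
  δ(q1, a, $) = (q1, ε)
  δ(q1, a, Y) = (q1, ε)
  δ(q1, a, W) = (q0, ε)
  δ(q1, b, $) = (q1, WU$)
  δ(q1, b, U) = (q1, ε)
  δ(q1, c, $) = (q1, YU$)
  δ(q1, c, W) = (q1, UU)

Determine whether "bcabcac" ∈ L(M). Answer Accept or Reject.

(q0, bcabcac, $) ⊢ (q1, cabcac, $) ⊢ (q1, abcac, YU$) ⊢ (q1, bcac, U$) ⊢ (q1, cac, $) ⊢ (q1, ac, YU$) ⊢ (q1, c, U$)
No transition applies at (q1, c, U$); input not fully consumed.

Reject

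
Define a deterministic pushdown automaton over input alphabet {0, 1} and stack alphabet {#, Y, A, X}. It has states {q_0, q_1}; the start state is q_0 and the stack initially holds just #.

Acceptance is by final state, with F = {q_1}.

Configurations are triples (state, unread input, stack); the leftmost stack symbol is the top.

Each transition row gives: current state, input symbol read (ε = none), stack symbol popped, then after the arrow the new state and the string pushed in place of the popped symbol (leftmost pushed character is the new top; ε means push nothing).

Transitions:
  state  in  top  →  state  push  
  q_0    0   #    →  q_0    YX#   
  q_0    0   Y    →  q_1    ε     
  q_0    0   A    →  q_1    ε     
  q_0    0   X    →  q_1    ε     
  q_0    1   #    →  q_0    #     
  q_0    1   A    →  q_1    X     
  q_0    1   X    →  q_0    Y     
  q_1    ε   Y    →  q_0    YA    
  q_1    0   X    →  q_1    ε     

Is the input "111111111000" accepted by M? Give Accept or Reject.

(q_0, 111111111000, #)
  read 1, top #: go to q_0, push # → (q_0, 11111111000, #)
  read 1, top #: go to q_0, push # → (q_0, 1111111000, #)
  read 1, top #: go to q_0, push # → (q_0, 111111000, #)
  read 1, top #: go to q_0, push # → (q_0, 11111000, #)
  read 1, top #: go to q_0, push # → (q_0, 1111000, #)
  read 1, top #: go to q_0, push # → (q_0, 111000, #)
  read 1, top #: go to q_0, push # → (q_0, 11000, #)
  read 1, top #: go to q_0, push # → (q_0, 1000, #)
  read 1, top #: go to q_0, push # → (q_0, 000, #)
  read 0, top #: go to q_0, push YX# → (q_0, 00, YX#)
  read 0, top Y: go to q_1, push ε → (q_1, 0, X#)
  read 0, top X: go to q_1, push ε → (q_1, ε, #)
All input consumed; state q_1 ∈ F.

Accept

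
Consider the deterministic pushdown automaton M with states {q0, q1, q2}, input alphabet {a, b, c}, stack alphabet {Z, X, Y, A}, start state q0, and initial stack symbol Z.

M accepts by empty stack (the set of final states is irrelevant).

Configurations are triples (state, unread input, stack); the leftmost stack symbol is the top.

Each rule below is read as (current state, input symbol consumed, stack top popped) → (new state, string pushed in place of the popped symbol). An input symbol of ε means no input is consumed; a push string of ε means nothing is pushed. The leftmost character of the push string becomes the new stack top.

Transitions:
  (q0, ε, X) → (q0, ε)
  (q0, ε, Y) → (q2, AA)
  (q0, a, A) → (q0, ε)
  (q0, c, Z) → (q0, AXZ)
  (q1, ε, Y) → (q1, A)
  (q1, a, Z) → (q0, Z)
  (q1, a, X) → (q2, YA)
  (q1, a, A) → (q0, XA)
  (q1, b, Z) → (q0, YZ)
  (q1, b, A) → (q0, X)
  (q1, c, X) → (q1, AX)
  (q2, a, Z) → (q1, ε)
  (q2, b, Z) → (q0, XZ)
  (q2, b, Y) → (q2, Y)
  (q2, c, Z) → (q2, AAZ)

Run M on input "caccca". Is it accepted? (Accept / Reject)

Reject

(q0, caccca, Z) ⊢ (q0, accca, AXZ) ⊢ (q0, ccca, XZ) ⊢ (q0, ccca, Z) ⊢ (q0, cca, AXZ)
No transition applies at (q0, cca, AXZ); input not fully consumed.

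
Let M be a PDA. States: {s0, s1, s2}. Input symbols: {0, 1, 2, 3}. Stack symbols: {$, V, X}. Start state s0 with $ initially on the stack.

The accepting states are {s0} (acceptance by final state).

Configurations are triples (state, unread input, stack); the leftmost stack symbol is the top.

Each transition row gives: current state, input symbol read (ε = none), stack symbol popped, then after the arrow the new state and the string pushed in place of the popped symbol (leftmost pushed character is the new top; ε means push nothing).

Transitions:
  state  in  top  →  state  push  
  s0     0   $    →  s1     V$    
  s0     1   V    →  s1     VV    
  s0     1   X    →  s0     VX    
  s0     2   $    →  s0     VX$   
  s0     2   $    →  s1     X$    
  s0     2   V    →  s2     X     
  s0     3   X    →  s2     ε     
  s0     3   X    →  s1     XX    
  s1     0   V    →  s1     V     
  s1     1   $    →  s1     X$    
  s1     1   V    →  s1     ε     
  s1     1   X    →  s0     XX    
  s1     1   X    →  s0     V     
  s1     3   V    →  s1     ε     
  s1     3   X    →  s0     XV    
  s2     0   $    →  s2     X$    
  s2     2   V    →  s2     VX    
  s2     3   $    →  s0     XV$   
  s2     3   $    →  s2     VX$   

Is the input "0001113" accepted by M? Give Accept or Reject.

Reject

No computation consumes all input and reaches a final state.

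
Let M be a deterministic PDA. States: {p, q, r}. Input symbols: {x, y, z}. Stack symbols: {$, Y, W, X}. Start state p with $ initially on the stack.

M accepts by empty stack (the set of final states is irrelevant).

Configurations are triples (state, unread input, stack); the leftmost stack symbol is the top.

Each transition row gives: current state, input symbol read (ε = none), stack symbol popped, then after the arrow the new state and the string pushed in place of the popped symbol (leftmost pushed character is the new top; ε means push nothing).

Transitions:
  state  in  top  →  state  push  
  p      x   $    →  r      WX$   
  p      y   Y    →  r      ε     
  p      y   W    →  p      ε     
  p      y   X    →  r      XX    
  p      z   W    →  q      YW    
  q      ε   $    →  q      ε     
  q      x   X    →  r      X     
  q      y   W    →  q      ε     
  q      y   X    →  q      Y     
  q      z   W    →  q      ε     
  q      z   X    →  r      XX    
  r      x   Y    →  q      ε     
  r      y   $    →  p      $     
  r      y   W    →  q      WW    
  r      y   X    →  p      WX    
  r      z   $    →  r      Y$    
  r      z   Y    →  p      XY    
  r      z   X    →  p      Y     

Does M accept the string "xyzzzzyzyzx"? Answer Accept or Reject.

(p, xyzzzzyzyzx, $)
  read x, top $: go to r, push WX$ → (r, yzzzzyzyzx, WX$)
  read y, top W: go to q, push WW → (q, zzzzyzyzx, WWX$)
  read z, top W: go to q, push ε → (q, zzzyzyzx, WX$)
  read z, top W: go to q, push ε → (q, zzyzyzx, X$)
  read z, top X: go to r, push XX → (r, zyzyzx, XX$)
  read z, top X: go to p, push Y → (p, yzyzx, YX$)
  read y, top Y: go to r, push ε → (r, zyzx, X$)
  read z, top X: go to p, push Y → (p, yzx, Y$)
  read y, top Y: go to r, push ε → (r, zx, $)
  read z, top $: go to r, push Y$ → (r, x, Y$)
  read x, top Y: go to q, push ε → (q, ε, $)
  ε-move, top $: go to q, push ε → (q, ε, ε)
All input consumed and the stack is empty.

Accept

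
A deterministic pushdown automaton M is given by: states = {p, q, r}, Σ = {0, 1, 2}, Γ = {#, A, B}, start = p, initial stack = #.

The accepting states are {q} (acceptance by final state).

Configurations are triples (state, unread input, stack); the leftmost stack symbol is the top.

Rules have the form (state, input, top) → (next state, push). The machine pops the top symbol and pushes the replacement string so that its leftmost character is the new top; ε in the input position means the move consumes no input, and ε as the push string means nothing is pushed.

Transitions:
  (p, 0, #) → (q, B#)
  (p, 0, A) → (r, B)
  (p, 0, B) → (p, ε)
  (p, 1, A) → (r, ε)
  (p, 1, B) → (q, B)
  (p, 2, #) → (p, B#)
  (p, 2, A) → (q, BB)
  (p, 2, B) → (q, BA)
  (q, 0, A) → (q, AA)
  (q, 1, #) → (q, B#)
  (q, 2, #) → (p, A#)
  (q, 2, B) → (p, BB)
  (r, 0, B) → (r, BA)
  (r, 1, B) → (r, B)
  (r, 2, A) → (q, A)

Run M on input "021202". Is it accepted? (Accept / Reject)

(p, 021202, #) ⊢ (q, 21202, B#) ⊢ (p, 1202, BB#) ⊢ (q, 202, BB#) ⊢ (p, 02, BBB#) ⊢ (p, 2, BB#) ⊢ (q, ε, BAB#)
All input consumed; state q ∈ F.

Accept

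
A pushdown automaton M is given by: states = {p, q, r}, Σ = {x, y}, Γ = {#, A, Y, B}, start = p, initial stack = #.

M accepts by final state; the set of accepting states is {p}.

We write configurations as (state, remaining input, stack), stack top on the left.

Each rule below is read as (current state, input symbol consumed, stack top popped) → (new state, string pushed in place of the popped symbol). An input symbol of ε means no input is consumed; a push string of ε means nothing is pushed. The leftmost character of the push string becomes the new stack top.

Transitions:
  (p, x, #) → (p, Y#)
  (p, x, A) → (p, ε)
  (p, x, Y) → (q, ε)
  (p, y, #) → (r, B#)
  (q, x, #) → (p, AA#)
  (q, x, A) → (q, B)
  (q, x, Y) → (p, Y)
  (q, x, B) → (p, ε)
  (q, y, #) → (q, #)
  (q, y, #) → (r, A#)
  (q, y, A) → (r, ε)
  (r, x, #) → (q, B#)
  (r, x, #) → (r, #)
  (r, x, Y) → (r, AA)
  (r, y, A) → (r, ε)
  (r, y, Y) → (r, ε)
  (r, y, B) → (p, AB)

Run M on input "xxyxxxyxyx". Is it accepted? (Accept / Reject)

Reject

No computation consumes all input and reaches a final state.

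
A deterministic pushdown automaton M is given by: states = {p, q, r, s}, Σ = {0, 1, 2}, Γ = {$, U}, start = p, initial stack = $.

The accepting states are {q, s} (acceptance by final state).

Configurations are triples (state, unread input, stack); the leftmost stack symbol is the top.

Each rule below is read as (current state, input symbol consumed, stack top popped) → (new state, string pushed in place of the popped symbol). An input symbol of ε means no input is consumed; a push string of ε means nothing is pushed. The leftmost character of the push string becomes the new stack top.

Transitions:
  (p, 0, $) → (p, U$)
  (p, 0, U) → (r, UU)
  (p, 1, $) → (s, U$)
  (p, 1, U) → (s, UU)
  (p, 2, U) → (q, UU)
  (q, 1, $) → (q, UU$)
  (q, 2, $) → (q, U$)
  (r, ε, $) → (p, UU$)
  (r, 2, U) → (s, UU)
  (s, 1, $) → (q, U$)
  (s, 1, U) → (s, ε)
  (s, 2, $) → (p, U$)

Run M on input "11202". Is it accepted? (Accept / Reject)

(p, 11202, $) ⊢ (s, 1202, U$) ⊢ (s, 202, $) ⊢ (p, 02, U$) ⊢ (r, 2, UU$) ⊢ (s, ε, UUU$)
All input consumed; state s ∈ F.

Accept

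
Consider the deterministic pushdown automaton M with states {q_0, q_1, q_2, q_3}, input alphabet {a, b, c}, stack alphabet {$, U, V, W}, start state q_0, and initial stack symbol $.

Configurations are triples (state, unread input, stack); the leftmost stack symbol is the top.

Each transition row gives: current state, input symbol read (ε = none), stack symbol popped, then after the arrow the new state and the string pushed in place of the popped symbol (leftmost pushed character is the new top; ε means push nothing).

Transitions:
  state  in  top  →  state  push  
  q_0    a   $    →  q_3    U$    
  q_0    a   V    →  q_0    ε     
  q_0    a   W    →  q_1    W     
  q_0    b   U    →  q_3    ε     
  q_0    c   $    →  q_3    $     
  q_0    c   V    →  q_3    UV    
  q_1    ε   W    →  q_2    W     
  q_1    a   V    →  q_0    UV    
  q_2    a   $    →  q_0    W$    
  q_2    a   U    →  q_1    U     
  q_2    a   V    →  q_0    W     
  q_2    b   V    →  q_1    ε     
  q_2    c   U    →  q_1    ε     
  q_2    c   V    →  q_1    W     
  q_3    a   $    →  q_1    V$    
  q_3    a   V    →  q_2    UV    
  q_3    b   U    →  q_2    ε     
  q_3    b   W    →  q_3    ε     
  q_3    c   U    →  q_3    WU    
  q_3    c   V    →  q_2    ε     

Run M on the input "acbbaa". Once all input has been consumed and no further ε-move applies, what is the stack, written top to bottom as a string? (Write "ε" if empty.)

(q_0, acbbaa, $)
  read a, top $: go to q_3, push U$ → (q_3, cbbaa, U$)
  read c, top U: go to q_3, push WU → (q_3, bbaa, WU$)
  read b, top W: go to q_3, push ε → (q_3, baa, U$)
  read b, top U: go to q_2, push ε → (q_2, aa, $)
  read a, top $: go to q_0, push W$ → (q_0, a, W$)
  read a, top W: go to q_1, push W → (q_1, ε, W$)
  ε-move, top W: go to q_2, push W → (q_2, ε, W$)
All input consumed in state q_2 with stack W$.

W$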